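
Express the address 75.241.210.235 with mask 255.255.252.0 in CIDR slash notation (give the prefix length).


Binary: 11111111.11111111.11111100.00000000
Count leading 1s
Prefix: /22


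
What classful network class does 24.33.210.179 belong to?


First octet: 24
Binary: 00011000
0xxxxxxx -> Class A (1-126)
Class A, default mask 255.0.0.0 (/8)


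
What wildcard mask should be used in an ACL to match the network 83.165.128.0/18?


Subnet mask: 255.255.192.0
Wildcard = 255.255.255.255 - subnet mask
255 - 255 = 0
255 - 255 = 0
255 - 192 = 63
255 - 0 = 255
Wildcard: 0.0.63.255


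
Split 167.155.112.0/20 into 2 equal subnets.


New prefix = 20 + 1 = 21
Each subnet has 2048 addresses
  167.155.112.0/21
  167.155.120.0/21
Subnets: 167.155.112.0/21, 167.155.120.0/21


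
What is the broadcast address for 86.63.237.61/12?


Network: 86.48.0.0/12
Host bits = 20
Set all host bits to 1:
Broadcast: 86.63.255.255


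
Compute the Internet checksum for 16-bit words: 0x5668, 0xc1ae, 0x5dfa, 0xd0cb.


Sum all words (with carry folding):
+ 0x5668 = 0x5668
+ 0xc1ae = 0x1817
+ 0x5dfa = 0x7611
+ 0xd0cb = 0x46dd
One's complement: ~0x46dd
Checksum = 0xb922


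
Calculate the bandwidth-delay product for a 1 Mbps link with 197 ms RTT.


BDP = bandwidth * RTT
= 1 Mbps * 197 ms
= 1 * 1e6 * 197 / 1000 bits
= 197000 bits
= 24625 bytes
= 24.0479 KB
BDP = 197000 bits (24625 bytes)


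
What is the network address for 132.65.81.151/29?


IP:   10000100.01000001.01010001.10010111
Mask: 11111111.11111111.11111111.11111000
AND operation:
Net:  10000100.01000001.01010001.10010000
Network: 132.65.81.144/29


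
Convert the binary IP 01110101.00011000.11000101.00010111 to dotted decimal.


01110101 = 117
00011000 = 24
11000101 = 197
00010111 = 23
IP: 117.24.197.23


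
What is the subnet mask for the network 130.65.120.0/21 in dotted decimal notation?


/21 means 21 network bits, 11 host bits
Binary: 11111111111111111111100000000000
Mask: 255.255.248.0


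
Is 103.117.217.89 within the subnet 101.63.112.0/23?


Subnet network: 101.63.112.0
Test IP AND mask: 103.117.216.0
No, 103.117.217.89 is not in 101.63.112.0/23


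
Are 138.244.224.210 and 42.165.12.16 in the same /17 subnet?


Mask: 255.255.128.0
138.244.224.210 AND mask = 138.244.128.0
42.165.12.16 AND mask = 42.165.0.0
No, different subnets (138.244.128.0 vs 42.165.0.0)


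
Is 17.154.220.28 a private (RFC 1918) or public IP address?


RFC 1918 private ranges:
  10.0.0.0/8 (10.0.0.0 - 10.255.255.255)
  172.16.0.0/12 (172.16.0.0 - 172.31.255.255)
  192.168.0.0/16 (192.168.0.0 - 192.168.255.255)
Public (not in any RFC 1918 range)


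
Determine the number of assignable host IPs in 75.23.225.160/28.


Host bits = 32 - 28 = 4
Total addresses = 2^4 = 16
Usable = total - 2 (network and broadcast)
Usable hosts: 14


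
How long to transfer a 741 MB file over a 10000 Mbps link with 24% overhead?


Effective throughput = 10000 * (1 - 24/100) = 7600 Mbps
File size in Mb = 741 * 8 = 5928 Mb
Time = 5928 / 7600
Time = 0.78 seconds


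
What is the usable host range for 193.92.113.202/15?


Network: 193.92.0.0
Broadcast: 193.93.255.255
First usable = network + 1
Last usable = broadcast - 1
Range: 193.92.0.1 to 193.93.255.254


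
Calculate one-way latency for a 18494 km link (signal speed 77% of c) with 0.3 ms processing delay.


Speed = 0.77 * 3e5 km/s = 231000 km/s
Propagation delay = 18494 / 231000 = 0.0801 s = 80.0606 ms
Processing delay = 0.3 ms
Total one-way latency = 80.3606 ms


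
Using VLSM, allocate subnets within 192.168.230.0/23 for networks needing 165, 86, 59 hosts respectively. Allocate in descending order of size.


165 hosts -> /24 (254 usable): 192.168.230.0/24
86 hosts -> /25 (126 usable): 192.168.231.0/25
59 hosts -> /26 (62 usable): 192.168.231.128/26
Allocation: 192.168.230.0/24 (165 hosts, 254 usable); 192.168.231.0/25 (86 hosts, 126 usable); 192.168.231.128/26 (59 hosts, 62 usable)


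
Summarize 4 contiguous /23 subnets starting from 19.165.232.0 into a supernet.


Original prefix: /23
Number of subnets: 4 = 2^2
New prefix = 23 - 2 = 21
Supernet: 19.165.232.0/21


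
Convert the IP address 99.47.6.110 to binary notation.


99 = 01100011
47 = 00101111
6 = 00000110
110 = 01101110
Binary: 01100011.00101111.00000110.01101110


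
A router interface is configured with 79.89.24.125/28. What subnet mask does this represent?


/28 means 28 network bits, 4 host bits
Binary: 11111111111111111111111111110000
Mask: 255.255.255.240


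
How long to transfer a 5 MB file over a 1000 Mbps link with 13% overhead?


Effective throughput = 1000 * (1 - 13/100) = 870 Mbps
File size in Mb = 5 * 8 = 40 Mb
Time = 40 / 870
Time = 0.046 seconds


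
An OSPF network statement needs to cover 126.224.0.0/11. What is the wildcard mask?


Subnet mask: 255.224.0.0
Wildcard = 255.255.255.255 - subnet mask
255 - 255 = 0
255 - 224 = 31
255 - 0 = 255
255 - 0 = 255
Wildcard: 0.31.255.255


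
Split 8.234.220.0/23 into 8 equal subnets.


New prefix = 23 + 3 = 26
Each subnet has 64 addresses
  8.234.220.0/26
  8.234.220.64/26
  8.234.220.128/26
  8.234.220.192/26
  8.234.221.0/26
  8.234.221.64/26
  8.234.221.128/26
  8.234.221.192/26
Subnets: 8.234.220.0/26, 8.234.220.64/26, 8.234.220.128/26, 8.234.220.192/26, 8.234.221.0/26, 8.234.221.64/26, 8.234.221.128/26, 8.234.221.192/26


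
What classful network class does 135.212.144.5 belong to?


First octet: 135
Binary: 10000111
10xxxxxx -> Class B (128-191)
Class B, default mask 255.255.0.0 (/16)


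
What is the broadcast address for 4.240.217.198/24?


Network: 4.240.217.0/24
Host bits = 8
Set all host bits to 1:
Broadcast: 4.240.217.255


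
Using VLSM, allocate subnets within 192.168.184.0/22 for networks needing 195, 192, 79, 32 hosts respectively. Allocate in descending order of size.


195 hosts -> /24 (254 usable): 192.168.184.0/24
192 hosts -> /24 (254 usable): 192.168.185.0/24
79 hosts -> /25 (126 usable): 192.168.186.0/25
32 hosts -> /26 (62 usable): 192.168.186.128/26
Allocation: 192.168.184.0/24 (195 hosts, 254 usable); 192.168.185.0/24 (192 hosts, 254 usable); 192.168.186.0/25 (79 hosts, 126 usable); 192.168.186.128/26 (32 hosts, 62 usable)


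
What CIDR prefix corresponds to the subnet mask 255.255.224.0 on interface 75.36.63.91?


Binary: 11111111.11111111.11100000.00000000
Count leading 1s
Prefix: /19


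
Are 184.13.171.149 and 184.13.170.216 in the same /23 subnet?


Mask: 255.255.254.0
184.13.171.149 AND mask = 184.13.170.0
184.13.170.216 AND mask = 184.13.170.0
Yes, same subnet (184.13.170.0)


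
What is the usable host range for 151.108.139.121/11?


Network: 151.96.0.0
Broadcast: 151.127.255.255
First usable = network + 1
Last usable = broadcast - 1
Range: 151.96.0.1 to 151.127.255.254


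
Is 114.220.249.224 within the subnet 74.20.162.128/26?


Subnet network: 74.20.162.128
Test IP AND mask: 114.220.249.192
No, 114.220.249.224 is not in 74.20.162.128/26


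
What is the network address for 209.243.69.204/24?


IP:   11010001.11110011.01000101.11001100
Mask: 11111111.11111111.11111111.00000000
AND operation:
Net:  11010001.11110011.01000101.00000000
Network: 209.243.69.0/24


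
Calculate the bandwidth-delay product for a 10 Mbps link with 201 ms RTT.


BDP = bandwidth * RTT
= 10 Mbps * 201 ms
= 10 * 1e6 * 201 / 1000 bits
= 2010000 bits
= 251250 bytes
= 245.3613 KB
BDP = 2010000 bits (251250 bytes)


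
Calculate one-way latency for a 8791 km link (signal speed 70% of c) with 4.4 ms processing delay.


Speed = 0.7 * 3e5 km/s = 210000 km/s
Propagation delay = 8791 / 210000 = 0.0419 s = 41.8619 ms
Processing delay = 4.4 ms
Total one-way latency = 46.2619 ms


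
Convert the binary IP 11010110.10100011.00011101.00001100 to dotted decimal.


11010110 = 214
10100011 = 163
00011101 = 29
00001100 = 12
IP: 214.163.29.12


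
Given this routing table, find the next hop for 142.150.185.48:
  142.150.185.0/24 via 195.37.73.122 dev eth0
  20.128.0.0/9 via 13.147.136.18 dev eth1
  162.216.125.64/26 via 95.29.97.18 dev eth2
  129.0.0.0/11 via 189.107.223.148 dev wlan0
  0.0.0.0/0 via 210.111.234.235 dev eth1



Longest prefix match for 142.150.185.48:
  /24 142.150.185.0: MATCH
  /9 20.128.0.0: no
  /26 162.216.125.64: no
  /11 129.0.0.0: no
  /0 0.0.0.0: MATCH
Selected: next-hop 195.37.73.122 via eth0 (matched /24)


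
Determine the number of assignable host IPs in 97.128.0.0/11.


Host bits = 32 - 11 = 21
Total addresses = 2^21 = 2097152
Usable = total - 2 (network and broadcast)
Usable hosts: 2097150


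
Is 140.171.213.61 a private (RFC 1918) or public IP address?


RFC 1918 private ranges:
  10.0.0.0/8 (10.0.0.0 - 10.255.255.255)
  172.16.0.0/12 (172.16.0.0 - 172.31.255.255)
  192.168.0.0/16 (192.168.0.0 - 192.168.255.255)
Public (not in any RFC 1918 range)


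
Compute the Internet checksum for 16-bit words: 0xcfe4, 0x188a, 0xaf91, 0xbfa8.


Sum all words (with carry folding):
+ 0xcfe4 = 0xcfe4
+ 0x188a = 0xe86e
+ 0xaf91 = 0x9800
+ 0xbfa8 = 0x57a9
One's complement: ~0x57a9
Checksum = 0xa856


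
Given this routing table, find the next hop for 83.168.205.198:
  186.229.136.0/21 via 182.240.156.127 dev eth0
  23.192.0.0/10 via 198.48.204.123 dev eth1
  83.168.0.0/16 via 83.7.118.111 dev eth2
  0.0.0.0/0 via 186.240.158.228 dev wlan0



Longest prefix match for 83.168.205.198:
  /21 186.229.136.0: no
  /10 23.192.0.0: no
  /16 83.168.0.0: MATCH
  /0 0.0.0.0: MATCH
Selected: next-hop 83.7.118.111 via eth2 (matched /16)


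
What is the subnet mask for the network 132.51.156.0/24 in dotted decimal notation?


/24 means 24 network bits, 8 host bits
Binary: 11111111111111111111111100000000
Mask: 255.255.255.0


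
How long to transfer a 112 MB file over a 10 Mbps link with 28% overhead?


Effective throughput = 10 * (1 - 28/100) = 7.2 Mbps
File size in Mb = 112 * 8 = 896 Mb
Time = 896 / 7.2
Time = 124.4444 seconds


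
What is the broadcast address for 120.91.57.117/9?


Network: 120.0.0.0/9
Host bits = 23
Set all host bits to 1:
Broadcast: 120.127.255.255


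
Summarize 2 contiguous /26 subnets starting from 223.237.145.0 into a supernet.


Original prefix: /26
Number of subnets: 2 = 2^1
New prefix = 26 - 1 = 25
Supernet: 223.237.145.0/25


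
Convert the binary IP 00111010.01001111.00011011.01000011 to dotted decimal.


00111010 = 58
01001111 = 79
00011011 = 27
01000011 = 67
IP: 58.79.27.67


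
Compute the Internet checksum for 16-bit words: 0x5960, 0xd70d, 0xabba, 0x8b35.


Sum all words (with carry folding):
+ 0x5960 = 0x5960
+ 0xd70d = 0x306e
+ 0xabba = 0xdc28
+ 0x8b35 = 0x675e
One's complement: ~0x675e
Checksum = 0x98a1


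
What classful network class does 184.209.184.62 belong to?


First octet: 184
Binary: 10111000
10xxxxxx -> Class B (128-191)
Class B, default mask 255.255.0.0 (/16)


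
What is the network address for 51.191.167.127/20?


IP:   00110011.10111111.10100111.01111111
Mask: 11111111.11111111.11110000.00000000
AND operation:
Net:  00110011.10111111.10100000.00000000
Network: 51.191.160.0/20


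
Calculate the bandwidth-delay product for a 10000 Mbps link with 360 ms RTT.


BDP = bandwidth * RTT
= 10000 Mbps * 360 ms
= 10000 * 1e6 * 360 / 1000 bits
= 3600000000 bits
= 450000000 bytes
= 439453.125 KB
BDP = 3600000000 bits (450000000 bytes)


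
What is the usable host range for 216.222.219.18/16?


Network: 216.222.0.0
Broadcast: 216.222.255.255
First usable = network + 1
Last usable = broadcast - 1
Range: 216.222.0.1 to 216.222.255.254


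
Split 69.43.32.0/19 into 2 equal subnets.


New prefix = 19 + 1 = 20
Each subnet has 4096 addresses
  69.43.32.0/20
  69.43.48.0/20
Subnets: 69.43.32.0/20, 69.43.48.0/20


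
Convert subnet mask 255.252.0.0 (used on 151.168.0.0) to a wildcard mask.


Subnet mask: 255.252.0.0
Wildcard = 255.255.255.255 - subnet mask
255 - 255 = 0
255 - 252 = 3
255 - 0 = 255
255 - 0 = 255
Wildcard: 0.3.255.255


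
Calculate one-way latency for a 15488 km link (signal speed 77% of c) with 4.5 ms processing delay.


Speed = 0.77 * 3e5 km/s = 231000 km/s
Propagation delay = 15488 / 231000 = 0.067 s = 67.0476 ms
Processing delay = 4.5 ms
Total one-way latency = 71.5476 ms


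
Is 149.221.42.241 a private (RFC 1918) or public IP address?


RFC 1918 private ranges:
  10.0.0.0/8 (10.0.0.0 - 10.255.255.255)
  172.16.0.0/12 (172.16.0.0 - 172.31.255.255)
  192.168.0.0/16 (192.168.0.0 - 192.168.255.255)
Public (not in any RFC 1918 range)


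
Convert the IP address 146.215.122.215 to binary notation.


146 = 10010010
215 = 11010111
122 = 01111010
215 = 11010111
Binary: 10010010.11010111.01111010.11010111


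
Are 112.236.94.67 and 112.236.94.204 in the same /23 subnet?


Mask: 255.255.254.0
112.236.94.67 AND mask = 112.236.94.0
112.236.94.204 AND mask = 112.236.94.0
Yes, same subnet (112.236.94.0)


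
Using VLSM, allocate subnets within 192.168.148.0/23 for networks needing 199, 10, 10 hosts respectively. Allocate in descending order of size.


199 hosts -> /24 (254 usable): 192.168.148.0/24
10 hosts -> /28 (14 usable): 192.168.149.0/28
10 hosts -> /28 (14 usable): 192.168.149.16/28
Allocation: 192.168.148.0/24 (199 hosts, 254 usable); 192.168.149.0/28 (10 hosts, 14 usable); 192.168.149.16/28 (10 hosts, 14 usable)


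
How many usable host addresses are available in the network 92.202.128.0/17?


Host bits = 32 - 17 = 15
Total addresses = 2^15 = 32768
Usable = total - 2 (network and broadcast)
Usable hosts: 32766


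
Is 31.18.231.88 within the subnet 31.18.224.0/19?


Subnet network: 31.18.224.0
Test IP AND mask: 31.18.224.0
Yes, 31.18.231.88 is in 31.18.224.0/19


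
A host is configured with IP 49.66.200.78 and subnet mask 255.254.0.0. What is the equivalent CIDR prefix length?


Binary: 11111111.11111110.00000000.00000000
Count leading 1s
Prefix: /15


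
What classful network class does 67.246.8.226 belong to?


First octet: 67
Binary: 01000011
0xxxxxxx -> Class A (1-126)
Class A, default mask 255.0.0.0 (/8)


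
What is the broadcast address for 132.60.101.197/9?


Network: 132.0.0.0/9
Host bits = 23
Set all host bits to 1:
Broadcast: 132.127.255.255


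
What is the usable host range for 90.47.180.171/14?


Network: 90.44.0.0
Broadcast: 90.47.255.255
First usable = network + 1
Last usable = broadcast - 1
Range: 90.44.0.1 to 90.47.255.254


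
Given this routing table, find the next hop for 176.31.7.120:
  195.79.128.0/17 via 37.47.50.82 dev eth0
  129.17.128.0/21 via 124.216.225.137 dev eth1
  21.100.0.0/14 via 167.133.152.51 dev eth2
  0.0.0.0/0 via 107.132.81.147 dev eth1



Longest prefix match for 176.31.7.120:
  /17 195.79.128.0: no
  /21 129.17.128.0: no
  /14 21.100.0.0: no
  /0 0.0.0.0: MATCH
Selected: next-hop 107.132.81.147 via eth1 (matched /0)


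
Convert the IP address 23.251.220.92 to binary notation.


23 = 00010111
251 = 11111011
220 = 11011100
92 = 01011100
Binary: 00010111.11111011.11011100.01011100


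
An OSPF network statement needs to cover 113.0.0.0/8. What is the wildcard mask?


Subnet mask: 255.0.0.0
Wildcard = 255.255.255.255 - subnet mask
255 - 255 = 0
255 - 0 = 255
255 - 0 = 255
255 - 0 = 255
Wildcard: 0.255.255.255


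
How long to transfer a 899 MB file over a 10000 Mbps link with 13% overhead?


Effective throughput = 10000 * (1 - 13/100) = 8700 Mbps
File size in Mb = 899 * 8 = 7192 Mb
Time = 7192 / 8700
Time = 0.8267 seconds


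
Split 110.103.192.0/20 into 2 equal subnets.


New prefix = 20 + 1 = 21
Each subnet has 2048 addresses
  110.103.192.0/21
  110.103.200.0/21
Subnets: 110.103.192.0/21, 110.103.200.0/21


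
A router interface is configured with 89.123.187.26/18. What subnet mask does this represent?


/18 means 18 network bits, 14 host bits
Binary: 11111111111111111100000000000000
Mask: 255.255.192.0


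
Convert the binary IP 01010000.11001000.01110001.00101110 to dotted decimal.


01010000 = 80
11001000 = 200
01110001 = 113
00101110 = 46
IP: 80.200.113.46


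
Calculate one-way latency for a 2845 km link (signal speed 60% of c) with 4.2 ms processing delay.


Speed = 0.6 * 3e5 km/s = 180000 km/s
Propagation delay = 2845 / 180000 = 0.0158 s = 15.8056 ms
Processing delay = 4.2 ms
Total one-way latency = 20.0056 ms


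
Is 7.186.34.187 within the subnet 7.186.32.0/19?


Subnet network: 7.186.32.0
Test IP AND mask: 7.186.32.0
Yes, 7.186.34.187 is in 7.186.32.0/19


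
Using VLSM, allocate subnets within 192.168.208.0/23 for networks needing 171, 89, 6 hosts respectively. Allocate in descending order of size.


171 hosts -> /24 (254 usable): 192.168.208.0/24
89 hosts -> /25 (126 usable): 192.168.209.0/25
6 hosts -> /29 (6 usable): 192.168.209.128/29
Allocation: 192.168.208.0/24 (171 hosts, 254 usable); 192.168.209.0/25 (89 hosts, 126 usable); 192.168.209.128/29 (6 hosts, 6 usable)


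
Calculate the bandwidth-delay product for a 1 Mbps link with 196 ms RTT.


BDP = bandwidth * RTT
= 1 Mbps * 196 ms
= 1 * 1e6 * 196 / 1000 bits
= 196000 bits
= 24500 bytes
= 23.9258 KB
BDP = 196000 bits (24500 bytes)


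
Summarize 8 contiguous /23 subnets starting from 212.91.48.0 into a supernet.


Original prefix: /23
Number of subnets: 8 = 2^3
New prefix = 23 - 3 = 20
Supernet: 212.91.48.0/20


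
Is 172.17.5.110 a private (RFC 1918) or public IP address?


RFC 1918 private ranges:
  10.0.0.0/8 (10.0.0.0 - 10.255.255.255)
  172.16.0.0/12 (172.16.0.0 - 172.31.255.255)
  192.168.0.0/16 (192.168.0.0 - 192.168.255.255)
Private (in 172.16.0.0/12)


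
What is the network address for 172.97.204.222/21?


IP:   10101100.01100001.11001100.11011110
Mask: 11111111.11111111.11111000.00000000
AND operation:
Net:  10101100.01100001.11001000.00000000
Network: 172.97.200.0/21


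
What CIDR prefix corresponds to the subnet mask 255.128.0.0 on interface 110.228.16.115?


Binary: 11111111.10000000.00000000.00000000
Count leading 1s
Prefix: /9


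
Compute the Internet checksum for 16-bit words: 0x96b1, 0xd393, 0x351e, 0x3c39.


Sum all words (with carry folding):
+ 0x96b1 = 0x96b1
+ 0xd393 = 0x6a45
+ 0x351e = 0x9f63
+ 0x3c39 = 0xdb9c
One's complement: ~0xdb9c
Checksum = 0x2463


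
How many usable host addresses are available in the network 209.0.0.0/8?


Host bits = 32 - 8 = 24
Total addresses = 2^24 = 16777216
Usable = total - 2 (network and broadcast)
Usable hosts: 16777214


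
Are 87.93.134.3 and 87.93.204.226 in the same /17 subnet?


Mask: 255.255.128.0
87.93.134.3 AND mask = 87.93.128.0
87.93.204.226 AND mask = 87.93.128.0
Yes, same subnet (87.93.128.0)


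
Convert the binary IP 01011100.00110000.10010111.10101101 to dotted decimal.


01011100 = 92
00110000 = 48
10010111 = 151
10101101 = 173
IP: 92.48.151.173


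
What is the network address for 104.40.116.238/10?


IP:   01101000.00101000.01110100.11101110
Mask: 11111111.11000000.00000000.00000000
AND operation:
Net:  01101000.00000000.00000000.00000000
Network: 104.0.0.0/10


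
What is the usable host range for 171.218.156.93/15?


Network: 171.218.0.0
Broadcast: 171.219.255.255
First usable = network + 1
Last usable = broadcast - 1
Range: 171.218.0.1 to 171.219.255.254


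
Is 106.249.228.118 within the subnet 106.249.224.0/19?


Subnet network: 106.249.224.0
Test IP AND mask: 106.249.224.0
Yes, 106.249.228.118 is in 106.249.224.0/19


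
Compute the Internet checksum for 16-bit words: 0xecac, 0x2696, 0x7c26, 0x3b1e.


Sum all words (with carry folding):
+ 0xecac = 0xecac
+ 0x2696 = 0x1343
+ 0x7c26 = 0x8f69
+ 0x3b1e = 0xca87
One's complement: ~0xca87
Checksum = 0x3578


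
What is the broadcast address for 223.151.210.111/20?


Network: 223.151.208.0/20
Host bits = 12
Set all host bits to 1:
Broadcast: 223.151.223.255


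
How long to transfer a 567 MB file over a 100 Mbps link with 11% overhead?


Effective throughput = 100 * (1 - 11/100) = 89 Mbps
File size in Mb = 567 * 8 = 4536 Mb
Time = 4536 / 89
Time = 50.9663 seconds


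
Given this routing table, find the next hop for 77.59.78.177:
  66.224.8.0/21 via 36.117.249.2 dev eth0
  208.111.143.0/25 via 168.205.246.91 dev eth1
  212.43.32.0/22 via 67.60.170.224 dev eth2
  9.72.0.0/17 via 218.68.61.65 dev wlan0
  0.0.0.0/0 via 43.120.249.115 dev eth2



Longest prefix match for 77.59.78.177:
  /21 66.224.8.0: no
  /25 208.111.143.0: no
  /22 212.43.32.0: no
  /17 9.72.0.0: no
  /0 0.0.0.0: MATCH
Selected: next-hop 43.120.249.115 via eth2 (matched /0)


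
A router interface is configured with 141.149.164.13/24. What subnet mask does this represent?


/24 means 24 network bits, 8 host bits
Binary: 11111111111111111111111100000000
Mask: 255.255.255.0


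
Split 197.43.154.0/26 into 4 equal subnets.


New prefix = 26 + 2 = 28
Each subnet has 16 addresses
  197.43.154.0/28
  197.43.154.16/28
  197.43.154.32/28
  197.43.154.48/28
Subnets: 197.43.154.0/28, 197.43.154.16/28, 197.43.154.32/28, 197.43.154.48/28


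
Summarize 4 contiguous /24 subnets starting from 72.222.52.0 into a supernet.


Original prefix: /24
Number of subnets: 4 = 2^2
New prefix = 24 - 2 = 22
Supernet: 72.222.52.0/22


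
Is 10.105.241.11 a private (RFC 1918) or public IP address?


RFC 1918 private ranges:
  10.0.0.0/8 (10.0.0.0 - 10.255.255.255)
  172.16.0.0/12 (172.16.0.0 - 172.31.255.255)
  192.168.0.0/16 (192.168.0.0 - 192.168.255.255)
Private (in 10.0.0.0/8)


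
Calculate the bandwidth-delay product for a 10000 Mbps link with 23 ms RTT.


BDP = bandwidth * RTT
= 10000 Mbps * 23 ms
= 10000 * 1e6 * 23 / 1000 bits
= 230000000 bits
= 28750000 bytes
= 28076.1719 KB
BDP = 230000000 bits (28750000 bytes)


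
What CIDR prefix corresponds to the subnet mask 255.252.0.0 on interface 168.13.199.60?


Binary: 11111111.11111100.00000000.00000000
Count leading 1s
Prefix: /14


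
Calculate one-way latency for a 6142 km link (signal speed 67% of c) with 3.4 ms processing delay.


Speed = 0.67 * 3e5 km/s = 201000 km/s
Propagation delay = 6142 / 201000 = 0.0306 s = 30.5572 ms
Processing delay = 3.4 ms
Total one-way latency = 33.9572 ms


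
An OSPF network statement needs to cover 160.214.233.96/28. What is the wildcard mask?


Subnet mask: 255.255.255.240
Wildcard = 255.255.255.255 - subnet mask
255 - 255 = 0
255 - 255 = 0
255 - 255 = 0
255 - 240 = 15
Wildcard: 0.0.0.15


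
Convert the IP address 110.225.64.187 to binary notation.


110 = 01101110
225 = 11100001
64 = 01000000
187 = 10111011
Binary: 01101110.11100001.01000000.10111011


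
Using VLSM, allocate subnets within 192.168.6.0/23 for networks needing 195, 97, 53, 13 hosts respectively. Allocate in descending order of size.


195 hosts -> /24 (254 usable): 192.168.6.0/24
97 hosts -> /25 (126 usable): 192.168.7.0/25
53 hosts -> /26 (62 usable): 192.168.7.128/26
13 hosts -> /28 (14 usable): 192.168.7.192/28
Allocation: 192.168.6.0/24 (195 hosts, 254 usable); 192.168.7.0/25 (97 hosts, 126 usable); 192.168.7.128/26 (53 hosts, 62 usable); 192.168.7.192/28 (13 hosts, 14 usable)


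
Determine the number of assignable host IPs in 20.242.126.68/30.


Host bits = 32 - 30 = 2
Total addresses = 2^2 = 4
Usable = total - 2 (network and broadcast)
Usable hosts: 2


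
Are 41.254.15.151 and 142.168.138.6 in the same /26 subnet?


Mask: 255.255.255.192
41.254.15.151 AND mask = 41.254.15.128
142.168.138.6 AND mask = 142.168.138.0
No, different subnets (41.254.15.128 vs 142.168.138.0)


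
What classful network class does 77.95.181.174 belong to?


First octet: 77
Binary: 01001101
0xxxxxxx -> Class A (1-126)
Class A, default mask 255.0.0.0 (/8)


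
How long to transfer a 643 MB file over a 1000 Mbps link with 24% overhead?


Effective throughput = 1000 * (1 - 24/100) = 760 Mbps
File size in Mb = 643 * 8 = 5144 Mb
Time = 5144 / 760
Time = 6.7684 seconds


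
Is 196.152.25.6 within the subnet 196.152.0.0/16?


Subnet network: 196.152.0.0
Test IP AND mask: 196.152.0.0
Yes, 196.152.25.6 is in 196.152.0.0/16


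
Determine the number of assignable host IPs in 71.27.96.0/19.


Host bits = 32 - 19 = 13
Total addresses = 2^13 = 8192
Usable = total - 2 (network and broadcast)
Usable hosts: 8190


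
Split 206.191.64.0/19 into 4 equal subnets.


New prefix = 19 + 2 = 21
Each subnet has 2048 addresses
  206.191.64.0/21
  206.191.72.0/21
  206.191.80.0/21
  206.191.88.0/21
Subnets: 206.191.64.0/21, 206.191.72.0/21, 206.191.80.0/21, 206.191.88.0/21


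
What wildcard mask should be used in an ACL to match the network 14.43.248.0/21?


Subnet mask: 255.255.248.0
Wildcard = 255.255.255.255 - subnet mask
255 - 255 = 0
255 - 255 = 0
255 - 248 = 7
255 - 0 = 255
Wildcard: 0.0.7.255


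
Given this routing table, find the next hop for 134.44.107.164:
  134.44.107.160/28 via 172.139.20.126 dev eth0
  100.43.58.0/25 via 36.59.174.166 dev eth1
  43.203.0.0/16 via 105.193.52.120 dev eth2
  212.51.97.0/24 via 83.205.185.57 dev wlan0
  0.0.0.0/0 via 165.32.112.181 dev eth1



Longest prefix match for 134.44.107.164:
  /28 134.44.107.160: MATCH
  /25 100.43.58.0: no
  /16 43.203.0.0: no
  /24 212.51.97.0: no
  /0 0.0.0.0: MATCH
Selected: next-hop 172.139.20.126 via eth0 (matched /28)


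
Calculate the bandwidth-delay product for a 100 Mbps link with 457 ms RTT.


BDP = bandwidth * RTT
= 100 Mbps * 457 ms
= 100 * 1e6 * 457 / 1000 bits
= 45700000 bits
= 5712500 bytes
= 5578.6133 KB
BDP = 45700000 bits (5712500 bytes)


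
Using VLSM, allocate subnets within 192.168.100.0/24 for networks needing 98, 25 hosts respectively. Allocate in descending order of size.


98 hosts -> /25 (126 usable): 192.168.100.0/25
25 hosts -> /27 (30 usable): 192.168.100.128/27
Allocation: 192.168.100.0/25 (98 hosts, 126 usable); 192.168.100.128/27 (25 hosts, 30 usable)


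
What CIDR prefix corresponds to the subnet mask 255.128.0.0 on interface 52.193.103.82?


Binary: 11111111.10000000.00000000.00000000
Count leading 1s
Prefix: /9


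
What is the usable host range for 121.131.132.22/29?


Network: 121.131.132.16
Broadcast: 121.131.132.23
First usable = network + 1
Last usable = broadcast - 1
Range: 121.131.132.17 to 121.131.132.22


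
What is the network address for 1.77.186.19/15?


IP:   00000001.01001101.10111010.00010011
Mask: 11111111.11111110.00000000.00000000
AND operation:
Net:  00000001.01001100.00000000.00000000
Network: 1.76.0.0/15


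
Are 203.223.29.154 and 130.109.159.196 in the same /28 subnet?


Mask: 255.255.255.240
203.223.29.154 AND mask = 203.223.29.144
130.109.159.196 AND mask = 130.109.159.192
No, different subnets (203.223.29.144 vs 130.109.159.192)


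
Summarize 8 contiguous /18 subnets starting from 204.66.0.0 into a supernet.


Original prefix: /18
Number of subnets: 8 = 2^3
New prefix = 18 - 3 = 15
Supernet: 204.66.0.0/15


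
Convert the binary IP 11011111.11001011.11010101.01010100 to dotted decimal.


11011111 = 223
11001011 = 203
11010101 = 213
01010100 = 84
IP: 223.203.213.84


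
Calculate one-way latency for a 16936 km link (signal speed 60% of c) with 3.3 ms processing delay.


Speed = 0.6 * 3e5 km/s = 180000 km/s
Propagation delay = 16936 / 180000 = 0.0941 s = 94.0889 ms
Processing delay = 3.3 ms
Total one-way latency = 97.3889 ms


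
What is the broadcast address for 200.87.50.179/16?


Network: 200.87.0.0/16
Host bits = 16
Set all host bits to 1:
Broadcast: 200.87.255.255


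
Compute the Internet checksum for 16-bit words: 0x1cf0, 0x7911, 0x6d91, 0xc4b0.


Sum all words (with carry folding):
+ 0x1cf0 = 0x1cf0
+ 0x7911 = 0x9601
+ 0x6d91 = 0x0393
+ 0xc4b0 = 0xc843
One's complement: ~0xc843
Checksum = 0x37bc


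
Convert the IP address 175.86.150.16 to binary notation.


175 = 10101111
86 = 01010110
150 = 10010110
16 = 00010000
Binary: 10101111.01010110.10010110.00010000


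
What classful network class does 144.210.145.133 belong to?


First octet: 144
Binary: 10010000
10xxxxxx -> Class B (128-191)
Class B, default mask 255.255.0.0 (/16)


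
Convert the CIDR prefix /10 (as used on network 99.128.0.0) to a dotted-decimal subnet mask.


/10 means 10 network bits, 22 host bits
Binary: 11111111110000000000000000000000
Mask: 255.192.0.0


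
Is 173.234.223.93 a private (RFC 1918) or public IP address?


RFC 1918 private ranges:
  10.0.0.0/8 (10.0.0.0 - 10.255.255.255)
  172.16.0.0/12 (172.16.0.0 - 172.31.255.255)
  192.168.0.0/16 (192.168.0.0 - 192.168.255.255)
Public (not in any RFC 1918 range)


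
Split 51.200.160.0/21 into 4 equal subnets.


New prefix = 21 + 2 = 23
Each subnet has 512 addresses
  51.200.160.0/23
  51.200.162.0/23
  51.200.164.0/23
  51.200.166.0/23
Subnets: 51.200.160.0/23, 51.200.162.0/23, 51.200.164.0/23, 51.200.166.0/23


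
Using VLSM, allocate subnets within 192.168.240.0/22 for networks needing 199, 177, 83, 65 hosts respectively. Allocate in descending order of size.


199 hosts -> /24 (254 usable): 192.168.240.0/24
177 hosts -> /24 (254 usable): 192.168.241.0/24
83 hosts -> /25 (126 usable): 192.168.242.0/25
65 hosts -> /25 (126 usable): 192.168.242.128/25
Allocation: 192.168.240.0/24 (199 hosts, 254 usable); 192.168.241.0/24 (177 hosts, 254 usable); 192.168.242.0/25 (83 hosts, 126 usable); 192.168.242.128/25 (65 hosts, 126 usable)


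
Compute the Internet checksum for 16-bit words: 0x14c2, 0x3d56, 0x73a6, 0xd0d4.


Sum all words (with carry folding):
+ 0x14c2 = 0x14c2
+ 0x3d56 = 0x5218
+ 0x73a6 = 0xc5be
+ 0xd0d4 = 0x9693
One's complement: ~0x9693
Checksum = 0x696c


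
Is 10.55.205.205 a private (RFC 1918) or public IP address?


RFC 1918 private ranges:
  10.0.0.0/8 (10.0.0.0 - 10.255.255.255)
  172.16.0.0/12 (172.16.0.0 - 172.31.255.255)
  192.168.0.0/16 (192.168.0.0 - 192.168.255.255)
Private (in 10.0.0.0/8)


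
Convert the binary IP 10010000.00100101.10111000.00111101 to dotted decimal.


10010000 = 144
00100101 = 37
10111000 = 184
00111101 = 61
IP: 144.37.184.61


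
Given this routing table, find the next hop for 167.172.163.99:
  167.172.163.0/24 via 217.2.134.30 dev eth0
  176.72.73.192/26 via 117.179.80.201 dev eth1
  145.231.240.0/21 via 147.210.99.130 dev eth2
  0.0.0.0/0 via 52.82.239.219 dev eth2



Longest prefix match for 167.172.163.99:
  /24 167.172.163.0: MATCH
  /26 176.72.73.192: no
  /21 145.231.240.0: no
  /0 0.0.0.0: MATCH
Selected: next-hop 217.2.134.30 via eth0 (matched /24)


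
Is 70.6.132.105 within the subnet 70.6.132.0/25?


Subnet network: 70.6.132.0
Test IP AND mask: 70.6.132.0
Yes, 70.6.132.105 is in 70.6.132.0/25


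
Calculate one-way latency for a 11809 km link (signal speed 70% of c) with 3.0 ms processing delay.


Speed = 0.7 * 3e5 km/s = 210000 km/s
Propagation delay = 11809 / 210000 = 0.0562 s = 56.2333 ms
Processing delay = 3.0 ms
Total one-way latency = 59.2333 ms


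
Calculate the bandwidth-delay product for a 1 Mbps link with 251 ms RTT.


BDP = bandwidth * RTT
= 1 Mbps * 251 ms
= 1 * 1e6 * 251 / 1000 bits
= 251000 bits
= 31375 bytes
= 30.6396 KB
BDP = 251000 bits (31375 bytes)


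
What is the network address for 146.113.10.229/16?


IP:   10010010.01110001.00001010.11100101
Mask: 11111111.11111111.00000000.00000000
AND operation:
Net:  10010010.01110001.00000000.00000000
Network: 146.113.0.0/16


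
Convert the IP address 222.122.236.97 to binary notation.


222 = 11011110
122 = 01111010
236 = 11101100
97 = 01100001
Binary: 11011110.01111010.11101100.01100001


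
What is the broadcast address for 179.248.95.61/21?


Network: 179.248.88.0/21
Host bits = 11
Set all host bits to 1:
Broadcast: 179.248.95.255


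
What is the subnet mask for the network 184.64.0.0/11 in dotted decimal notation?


/11 means 11 network bits, 21 host bits
Binary: 11111111111000000000000000000000
Mask: 255.224.0.0


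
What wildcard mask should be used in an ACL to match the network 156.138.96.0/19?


Subnet mask: 255.255.224.0
Wildcard = 255.255.255.255 - subnet mask
255 - 255 = 0
255 - 255 = 0
255 - 224 = 31
255 - 0 = 255
Wildcard: 0.0.31.255


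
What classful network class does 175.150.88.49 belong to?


First octet: 175
Binary: 10101111
10xxxxxx -> Class B (128-191)
Class B, default mask 255.255.0.0 (/16)


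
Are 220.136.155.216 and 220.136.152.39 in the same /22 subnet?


Mask: 255.255.252.0
220.136.155.216 AND mask = 220.136.152.0
220.136.152.39 AND mask = 220.136.152.0
Yes, same subnet (220.136.152.0)


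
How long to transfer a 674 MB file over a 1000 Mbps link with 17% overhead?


Effective throughput = 1000 * (1 - 17/100) = 830 Mbps
File size in Mb = 674 * 8 = 5392 Mb
Time = 5392 / 830
Time = 6.4964 seconds


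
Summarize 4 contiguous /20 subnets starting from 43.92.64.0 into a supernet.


Original prefix: /20
Number of subnets: 4 = 2^2
New prefix = 20 - 2 = 18
Supernet: 43.92.64.0/18


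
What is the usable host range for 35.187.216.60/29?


Network: 35.187.216.56
Broadcast: 35.187.216.63
First usable = network + 1
Last usable = broadcast - 1
Range: 35.187.216.57 to 35.187.216.62


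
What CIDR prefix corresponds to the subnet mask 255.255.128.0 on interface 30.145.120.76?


Binary: 11111111.11111111.10000000.00000000
Count leading 1s
Prefix: /17


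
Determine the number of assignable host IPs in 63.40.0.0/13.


Host bits = 32 - 13 = 19
Total addresses = 2^19 = 524288
Usable = total - 2 (network and broadcast)
Usable hosts: 524286


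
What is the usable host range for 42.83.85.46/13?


Network: 42.80.0.0
Broadcast: 42.87.255.255
First usable = network + 1
Last usable = broadcast - 1
Range: 42.80.0.1 to 42.87.255.254


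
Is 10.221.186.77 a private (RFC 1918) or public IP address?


RFC 1918 private ranges:
  10.0.0.0/8 (10.0.0.0 - 10.255.255.255)
  172.16.0.0/12 (172.16.0.0 - 172.31.255.255)
  192.168.0.0/16 (192.168.0.0 - 192.168.255.255)
Private (in 10.0.0.0/8)


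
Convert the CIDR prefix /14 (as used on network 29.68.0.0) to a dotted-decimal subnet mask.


/14 means 14 network bits, 18 host bits
Binary: 11111111111111000000000000000000
Mask: 255.252.0.0


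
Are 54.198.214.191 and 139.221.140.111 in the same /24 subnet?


Mask: 255.255.255.0
54.198.214.191 AND mask = 54.198.214.0
139.221.140.111 AND mask = 139.221.140.0
No, different subnets (54.198.214.0 vs 139.221.140.0)


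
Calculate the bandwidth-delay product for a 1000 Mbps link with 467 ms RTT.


BDP = bandwidth * RTT
= 1000 Mbps * 467 ms
= 1000 * 1e6 * 467 / 1000 bits
= 467000000 bits
= 58375000 bytes
= 57006.8359 KB
BDP = 467000000 bits (58375000 bytes)


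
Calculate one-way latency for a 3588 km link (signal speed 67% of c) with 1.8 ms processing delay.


Speed = 0.67 * 3e5 km/s = 201000 km/s
Propagation delay = 3588 / 201000 = 0.0179 s = 17.8507 ms
Processing delay = 1.8 ms
Total one-way latency = 19.6507 ms


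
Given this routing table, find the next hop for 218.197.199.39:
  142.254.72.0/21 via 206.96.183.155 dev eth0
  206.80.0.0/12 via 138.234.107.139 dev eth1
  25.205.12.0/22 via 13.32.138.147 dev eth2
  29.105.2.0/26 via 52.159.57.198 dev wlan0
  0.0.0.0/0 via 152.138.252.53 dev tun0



Longest prefix match for 218.197.199.39:
  /21 142.254.72.0: no
  /12 206.80.0.0: no
  /22 25.205.12.0: no
  /26 29.105.2.0: no
  /0 0.0.0.0: MATCH
Selected: next-hop 152.138.252.53 via tun0 (matched /0)


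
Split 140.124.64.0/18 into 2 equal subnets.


New prefix = 18 + 1 = 19
Each subnet has 8192 addresses
  140.124.64.0/19
  140.124.96.0/19
Subnets: 140.124.64.0/19, 140.124.96.0/19


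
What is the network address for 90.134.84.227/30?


IP:   01011010.10000110.01010100.11100011
Mask: 11111111.11111111.11111111.11111100
AND operation:
Net:  01011010.10000110.01010100.11100000
Network: 90.134.84.224/30


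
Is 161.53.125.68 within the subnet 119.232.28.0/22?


Subnet network: 119.232.28.0
Test IP AND mask: 161.53.124.0
No, 161.53.125.68 is not in 119.232.28.0/22


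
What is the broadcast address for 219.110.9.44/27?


Network: 219.110.9.32/27
Host bits = 5
Set all host bits to 1:
Broadcast: 219.110.9.63


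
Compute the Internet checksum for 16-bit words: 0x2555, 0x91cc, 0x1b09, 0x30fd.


Sum all words (with carry folding):
+ 0x2555 = 0x2555
+ 0x91cc = 0xb721
+ 0x1b09 = 0xd22a
+ 0x30fd = 0x0328
One's complement: ~0x0328
Checksum = 0xfcd7


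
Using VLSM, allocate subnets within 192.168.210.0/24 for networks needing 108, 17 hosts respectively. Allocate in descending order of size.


108 hosts -> /25 (126 usable): 192.168.210.0/25
17 hosts -> /27 (30 usable): 192.168.210.128/27
Allocation: 192.168.210.0/25 (108 hosts, 126 usable); 192.168.210.128/27 (17 hosts, 30 usable)


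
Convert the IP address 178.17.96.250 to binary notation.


178 = 10110010
17 = 00010001
96 = 01100000
250 = 11111010
Binary: 10110010.00010001.01100000.11111010


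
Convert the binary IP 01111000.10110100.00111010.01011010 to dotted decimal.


01111000 = 120
10110100 = 180
00111010 = 58
01011010 = 90
IP: 120.180.58.90


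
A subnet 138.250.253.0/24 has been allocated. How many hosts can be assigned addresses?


Host bits = 32 - 24 = 8
Total addresses = 2^8 = 256
Usable = total - 2 (network and broadcast)
Usable hosts: 254


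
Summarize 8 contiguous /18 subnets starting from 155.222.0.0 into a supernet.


Original prefix: /18
Number of subnets: 8 = 2^3
New prefix = 18 - 3 = 15
Supernet: 155.222.0.0/15


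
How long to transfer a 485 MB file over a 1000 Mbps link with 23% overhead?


Effective throughput = 1000 * (1 - 23/100) = 770 Mbps
File size in Mb = 485 * 8 = 3880 Mb
Time = 3880 / 770
Time = 5.039 seconds


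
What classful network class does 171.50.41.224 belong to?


First octet: 171
Binary: 10101011
10xxxxxx -> Class B (128-191)
Class B, default mask 255.255.0.0 (/16)


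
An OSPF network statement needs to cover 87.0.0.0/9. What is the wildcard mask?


Subnet mask: 255.128.0.0
Wildcard = 255.255.255.255 - subnet mask
255 - 255 = 0
255 - 128 = 127
255 - 0 = 255
255 - 0 = 255
Wildcard: 0.127.255.255


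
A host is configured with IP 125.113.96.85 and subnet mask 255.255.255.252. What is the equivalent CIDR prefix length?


Binary: 11111111.11111111.11111111.11111100
Count leading 1s
Prefix: /30


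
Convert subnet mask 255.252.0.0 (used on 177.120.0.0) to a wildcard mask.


Subnet mask: 255.252.0.0
Wildcard = 255.255.255.255 - subnet mask
255 - 255 = 0
255 - 252 = 3
255 - 0 = 255
255 - 0 = 255
Wildcard: 0.3.255.255


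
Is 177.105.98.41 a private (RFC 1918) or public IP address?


RFC 1918 private ranges:
  10.0.0.0/8 (10.0.0.0 - 10.255.255.255)
  172.16.0.0/12 (172.16.0.0 - 172.31.255.255)
  192.168.0.0/16 (192.168.0.0 - 192.168.255.255)
Public (not in any RFC 1918 range)


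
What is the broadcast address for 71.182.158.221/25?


Network: 71.182.158.128/25
Host bits = 7
Set all host bits to 1:
Broadcast: 71.182.158.255


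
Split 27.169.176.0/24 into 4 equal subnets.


New prefix = 24 + 2 = 26
Each subnet has 64 addresses
  27.169.176.0/26
  27.169.176.64/26
  27.169.176.128/26
  27.169.176.192/26
Subnets: 27.169.176.0/26, 27.169.176.64/26, 27.169.176.128/26, 27.169.176.192/26


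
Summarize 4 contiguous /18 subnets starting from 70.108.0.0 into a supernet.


Original prefix: /18
Number of subnets: 4 = 2^2
New prefix = 18 - 2 = 16
Supernet: 70.108.0.0/16


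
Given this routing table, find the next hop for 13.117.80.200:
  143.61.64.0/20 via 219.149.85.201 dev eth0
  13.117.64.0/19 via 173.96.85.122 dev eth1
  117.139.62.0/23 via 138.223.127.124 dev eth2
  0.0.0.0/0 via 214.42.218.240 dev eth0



Longest prefix match for 13.117.80.200:
  /20 143.61.64.0: no
  /19 13.117.64.0: MATCH
  /23 117.139.62.0: no
  /0 0.0.0.0: MATCH
Selected: next-hop 173.96.85.122 via eth1 (matched /19)
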